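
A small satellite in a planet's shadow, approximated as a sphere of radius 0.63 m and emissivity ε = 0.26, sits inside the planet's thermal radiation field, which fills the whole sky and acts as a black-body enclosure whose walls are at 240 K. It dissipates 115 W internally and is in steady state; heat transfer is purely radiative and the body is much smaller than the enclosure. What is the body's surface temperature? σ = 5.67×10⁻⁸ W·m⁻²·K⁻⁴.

T ≈ 264 K

For a small grey body in a large enclosure, net radiated power = εσA(T⁴ − T_w⁴).
Steady state: P = εσA(T⁴ − T_w⁴) with A = 4πr² = 4.988 m².
T⁴ = P/(εσA) + T_w⁴ = 115/(0.26·5.67×10⁻⁸·4.988) + (240)⁴
    = 1.564×10⁹ + 3.318×10⁹ = 4.882×10⁹ K⁴.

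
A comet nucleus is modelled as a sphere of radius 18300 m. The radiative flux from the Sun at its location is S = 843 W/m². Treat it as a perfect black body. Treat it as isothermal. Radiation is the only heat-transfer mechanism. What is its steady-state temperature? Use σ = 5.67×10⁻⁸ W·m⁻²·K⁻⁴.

T ≈ 247 K

At equilibrium, absorbed power = emitted power.
Absorbing cross-section = πr² = 1.052×10⁹ m²; emitting surface = 4πr² = 4.208×10⁹ m² (ratio 4).
S·A_cross = εσ·A_surf·T⁴  ⇒  T⁴ = S/(4σ).
T⁴ = 1.00·843/(4·5.67×10⁻⁸) = 3.717×10⁹ K⁴.
T = (3.717×10⁹)^(1/4).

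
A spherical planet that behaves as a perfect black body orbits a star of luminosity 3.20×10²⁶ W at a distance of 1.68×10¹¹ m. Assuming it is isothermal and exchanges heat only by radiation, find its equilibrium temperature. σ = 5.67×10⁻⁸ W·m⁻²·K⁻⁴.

T ≈ 251 K

First find the stellar flux at distance d: S = L/(4πd²) = 3.20×10²⁶/(4π·(1.68×10¹¹)²) = 902.2 W/m².
For an isothermal sphere, absorbed (1−a)S·πr² = emitted σ·4πr²·T⁴, so T⁴ = (1−a)S/(4σ).
T⁴ = 1.00·902.2/(4·5.67×10⁻⁸) = 3.978×10⁹ K⁴.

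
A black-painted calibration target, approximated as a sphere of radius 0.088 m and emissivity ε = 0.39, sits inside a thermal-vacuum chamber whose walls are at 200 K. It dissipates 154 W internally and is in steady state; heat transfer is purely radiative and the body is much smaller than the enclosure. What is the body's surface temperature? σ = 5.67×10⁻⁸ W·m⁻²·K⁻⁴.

T ≈ 520 K

For a small grey body in a large enclosure, net radiated power = εσA(T⁴ − T_w⁴).
Steady state: P = εσA(T⁴ − T_w⁴) with A = 4πr² = 0.09731 m².
T⁴ = P/(εσA) + T_w⁴ = 154/(0.39·5.67×10⁻⁸·0.09731) + (200)⁴
    = 7.156×10¹⁰ + 1.600×10⁹ = 7.316×10¹⁰ K⁴.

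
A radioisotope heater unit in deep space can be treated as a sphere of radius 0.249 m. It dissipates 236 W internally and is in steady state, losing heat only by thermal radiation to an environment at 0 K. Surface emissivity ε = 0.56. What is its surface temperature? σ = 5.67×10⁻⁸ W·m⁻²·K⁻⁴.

Steady state: internal power = radiated power, P = εσA T⁴.
Radiating area A = 4πr² = 0.7791 m².
T⁴ = P/(εσA) = 236/(0.56·5.67×10⁻⁸·0.7791) = 9.540×10⁹ K⁴.
T = (9.540×10⁹)^(1/4).

T ≈ 313 K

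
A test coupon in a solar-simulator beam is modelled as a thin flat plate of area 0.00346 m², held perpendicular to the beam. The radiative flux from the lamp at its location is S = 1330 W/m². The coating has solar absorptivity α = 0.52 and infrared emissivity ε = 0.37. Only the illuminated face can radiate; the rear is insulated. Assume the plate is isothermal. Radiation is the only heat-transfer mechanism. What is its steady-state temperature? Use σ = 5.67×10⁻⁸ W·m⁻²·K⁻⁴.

At equilibrium, absorbed power = emitted power.
Absorbing cross-section = A = 0.003460 m²; emitting surface = A = 0.003460 m² (ratio 1).
αS·A_cross = εσ·A_surf·T⁴  ⇒  T⁴ = αS/(ε·1σ).
T⁴ = 0.520·1330/(0.37·1·5.67×10⁻⁸) = 3.297×10¹⁰ K⁴.
T = (3.297×10¹⁰)^(1/4).

T ≈ 426 K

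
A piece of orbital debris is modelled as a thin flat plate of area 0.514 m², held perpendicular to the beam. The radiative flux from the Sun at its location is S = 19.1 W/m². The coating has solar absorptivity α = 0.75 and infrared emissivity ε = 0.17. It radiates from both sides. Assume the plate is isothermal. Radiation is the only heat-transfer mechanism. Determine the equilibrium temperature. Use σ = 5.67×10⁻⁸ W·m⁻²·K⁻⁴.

T ≈ 165 K

At equilibrium, absorbed power = emitted power.
Absorbing cross-section = A = 0.5140 m²; emitting surface = 2A = 1.028 m² (ratio 2).
αS·A_cross = εσ·A_surf·T⁴  ⇒  T⁴ = αS/(ε·2σ).
T⁴ = 0.750·19.1/(0.17·2·5.67×10⁻⁸) = 7.431×10⁸ K⁴.
T = (7.431×10⁸)^(1/4).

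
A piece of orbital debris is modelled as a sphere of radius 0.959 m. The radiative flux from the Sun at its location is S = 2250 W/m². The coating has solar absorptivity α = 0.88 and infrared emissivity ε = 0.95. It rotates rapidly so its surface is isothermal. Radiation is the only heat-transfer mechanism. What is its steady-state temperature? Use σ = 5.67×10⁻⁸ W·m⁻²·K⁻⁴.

T ≈ 310 K

At equilibrium, absorbed power = emitted power.
Absorbing cross-section = πr² = 2.889 m²; emitting surface = 4πr² = 11.56 m² (ratio 4).
αS·A_cross = εσ·A_surf·T⁴  ⇒  T⁴ = αS/(ε·4σ).
T⁴ = 0.880·2250/(0.95·4·5.67×10⁻⁸) = 9.190×10⁹ K⁴.
T = (9.190×10⁹)^(1/4).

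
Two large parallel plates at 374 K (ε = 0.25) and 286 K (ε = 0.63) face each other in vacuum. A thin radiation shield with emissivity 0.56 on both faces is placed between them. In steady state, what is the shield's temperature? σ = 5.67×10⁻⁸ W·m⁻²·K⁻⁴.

In steady state the net flux on the hot side equals that on the cold side.
σ(T₁⁴−T_s⁴)/D₁ = σ(T_s⁴−T₂⁴)/D₂, with D₁ = 1/ε₁+1/ε_s−1 = 4.786, D₂ = 1/ε_s+1/ε₂−1 = 2.373.
Solve for T_s⁴: T_s⁴ = (D₂·T₁⁴ + D₁·T₂⁴)/(D₁+D₂) = 1.096×10¹⁰ K⁴.

T_s ≈ 324 K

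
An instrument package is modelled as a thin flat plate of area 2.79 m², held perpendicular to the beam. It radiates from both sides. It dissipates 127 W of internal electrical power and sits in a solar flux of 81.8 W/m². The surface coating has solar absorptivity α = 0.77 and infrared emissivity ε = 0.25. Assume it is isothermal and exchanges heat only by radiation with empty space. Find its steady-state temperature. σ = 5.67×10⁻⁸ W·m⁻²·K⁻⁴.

At steady state, absorbed solar power + internal power = radiated power.
Absorbed: α·S·A_cross = 0.77·81.8·2.790 = 175.7 W (cross-section A).
Total input = 175.7 + 127 = 302.7 W.
Radiated: εσ·A_surf·T⁴ with A_surf = 2A = 5.580 m².
T⁴ = 302.7/(0.25·5.67×10⁻⁸·5.580) = 3.827×10⁹ K⁴.

T ≈ 249 K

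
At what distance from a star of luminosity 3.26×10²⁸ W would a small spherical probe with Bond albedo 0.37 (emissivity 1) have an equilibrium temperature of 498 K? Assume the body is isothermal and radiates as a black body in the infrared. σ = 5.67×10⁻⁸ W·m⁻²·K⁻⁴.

d ≈ 3.42×10¹¹ m

For an isothermal black-emitting sphere, (1−a)S·πr² = σ·4πr²·T⁴ ⇒ S = 4σT⁴/(1−a).
S = 4·5.67×10⁻⁸·(498)⁴/0.630 = 22140 W/m².
Flux falls as S = L/(4πd²), so d = √(L/(4πS)) = √(3.26×10²⁸/(4π·22140)).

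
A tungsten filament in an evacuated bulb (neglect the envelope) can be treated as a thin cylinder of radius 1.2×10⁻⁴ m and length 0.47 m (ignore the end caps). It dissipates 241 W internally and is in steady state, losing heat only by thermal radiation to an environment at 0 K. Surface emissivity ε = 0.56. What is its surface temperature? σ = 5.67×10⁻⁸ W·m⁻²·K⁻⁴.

Steady state: internal power = radiated power, P = εσA T⁴.
Radiating area A = 2πrL = 3.544×10⁻⁴ m².
T⁴ = P/(εσA) = 241/(0.56·5.67×10⁻⁸·3.544×10⁻⁴) = 2.142×10¹³ K⁴.
T = (2.142×10¹³)^(1/4).

T ≈ 2150 K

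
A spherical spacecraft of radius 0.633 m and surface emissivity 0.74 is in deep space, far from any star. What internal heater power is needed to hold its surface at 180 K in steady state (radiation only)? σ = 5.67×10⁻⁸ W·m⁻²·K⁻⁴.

P = εσ·4πr²·T⁴.
4πr² = 5.035 m²; T⁴ = 1.050×10⁹ K⁴.
P = 0.74·5.67×10⁻⁸·5.035·1.050×10⁹.

P ≈ 222 W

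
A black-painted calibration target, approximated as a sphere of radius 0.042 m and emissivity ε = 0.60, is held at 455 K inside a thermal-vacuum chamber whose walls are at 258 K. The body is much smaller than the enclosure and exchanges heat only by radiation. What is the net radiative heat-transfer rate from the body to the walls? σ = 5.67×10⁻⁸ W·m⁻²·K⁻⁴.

For a small grey body in a large enclosure: P_net = εσA(T_body⁴ − T_wall⁴).
A = 4πr² = 0.02217 m²; T_body⁴ − T_wall⁴ = 4.286×10¹⁰ − 4.431×10⁹ = 3.843×10¹⁰ K⁴.
|P_net| = 0.60·5.67×10⁻⁸·0.02217·3.843×10¹⁰.

P_net ≈ 29.0 W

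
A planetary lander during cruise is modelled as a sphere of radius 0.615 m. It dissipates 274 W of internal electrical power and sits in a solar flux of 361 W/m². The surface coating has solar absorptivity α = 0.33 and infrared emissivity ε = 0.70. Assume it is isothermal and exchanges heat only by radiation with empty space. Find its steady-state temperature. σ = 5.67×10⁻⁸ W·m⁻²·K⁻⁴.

T ≈ 217 K

At steady state, absorbed solar power + internal power = radiated power.
Absorbed: α·S·A_cross = 0.33·361·1.188 = 141.6 W (cross-section πr²).
Total input = 141.6 + 274 = 415.6 W.
Radiated: εσ·A_surf·T⁴ with A_surf = 4πr² = 4.753 m².
T⁴ = 415.6/(0.70·5.67×10⁻⁸·4.753) = 2.203×10⁹ K⁴.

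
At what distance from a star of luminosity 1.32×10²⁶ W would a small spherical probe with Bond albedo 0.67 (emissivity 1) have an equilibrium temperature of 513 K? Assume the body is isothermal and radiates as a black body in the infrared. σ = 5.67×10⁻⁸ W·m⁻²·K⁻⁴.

For an isothermal black-emitting sphere, (1−a)S·πr² = σ·4πr²·T⁴ ⇒ S = 4σT⁴/(1−a).
S = 4·5.67×10⁻⁸·(513)⁴/0.330 = 47600 W/m².
Flux falls as S = L/(4πd²), so d = √(L/(4πS)) = √(1.32×10²⁶/(4π·47600)).

d ≈ 1.49×10¹⁰ m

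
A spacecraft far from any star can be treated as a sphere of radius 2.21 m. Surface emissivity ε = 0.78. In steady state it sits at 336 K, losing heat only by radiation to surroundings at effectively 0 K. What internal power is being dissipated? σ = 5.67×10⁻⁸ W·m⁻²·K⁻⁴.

Steady state: P = εσA T⁴.
A = 4πr² = 61.38 m²; T⁴ = (336)⁴ = 1.275×10¹⁰ K⁴.
P = 0.78 × 5.67×10⁻⁸ × 61.38 × 1.275×10¹⁰.

P ≈ 34600 W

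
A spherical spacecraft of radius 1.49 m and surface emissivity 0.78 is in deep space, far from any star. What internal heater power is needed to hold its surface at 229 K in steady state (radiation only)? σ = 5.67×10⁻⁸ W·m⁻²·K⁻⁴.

P ≈ 3390 W

P = εσ·4πr²·T⁴.
4πr² = 27.90 m²; T⁴ = 2.750×10⁹ K⁴.
P = 0.78·5.67×10⁻⁸·27.90·2.750×10⁹.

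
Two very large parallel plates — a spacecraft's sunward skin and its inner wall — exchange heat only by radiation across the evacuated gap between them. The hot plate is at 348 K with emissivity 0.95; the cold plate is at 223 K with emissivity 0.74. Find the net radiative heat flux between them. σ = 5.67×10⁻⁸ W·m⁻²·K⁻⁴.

For two infinite grey parallel plates, q = σ(T₁⁴ − T₂⁴)/(1/ε₁ + 1/ε₂ − 1).
T₁⁴ − T₂⁴ = 1.467×10¹⁰ − 2.473×10⁹ = 1.219×10¹⁰ K⁴.
1/ε₁ + 1/ε₂ − 1 = 1.053 + 1.351 − 1 = 1.404.
q = 5.67×10⁻⁸ × 1.219×10¹⁰ / 1.404.

q ≈ 492 W/m²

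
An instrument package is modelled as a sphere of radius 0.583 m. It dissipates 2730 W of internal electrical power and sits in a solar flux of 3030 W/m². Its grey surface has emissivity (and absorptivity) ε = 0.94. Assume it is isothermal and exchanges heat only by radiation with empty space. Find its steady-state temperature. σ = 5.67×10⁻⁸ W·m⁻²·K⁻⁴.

T ≈ 399 K

At steady state, absorbed solar power + internal power = radiated power.
Absorbed: α·S·A_cross = 0.94·3030·1.068 = 3041 W (cross-section πr²).
Total input = 3041 + 2730 = 5771 W.
Radiated: εσ·A_surf·T⁴ with A_surf = 4πr² = 4.271 m².
T⁴ = 5771/(0.94·5.67×10⁻⁸·4.271) = 2.535×10¹⁰ K⁴.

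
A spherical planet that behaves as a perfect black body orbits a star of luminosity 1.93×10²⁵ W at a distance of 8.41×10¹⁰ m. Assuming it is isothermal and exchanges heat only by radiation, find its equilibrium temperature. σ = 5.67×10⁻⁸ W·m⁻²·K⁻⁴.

First find the stellar flux at distance d: S = L/(4πd²) = 1.93×10²⁵/(4π·(8.41×10¹⁰)²) = 217.1 W/m².
For an isothermal sphere, absorbed (1−a)S·πr² = emitted σ·4πr²·T⁴, so T⁴ = (1−a)S/(4σ).
T⁴ = 1.00·217.1/(4·5.67×10⁻⁸) = 9.574×10⁸ K⁴.

T ≈ 176 K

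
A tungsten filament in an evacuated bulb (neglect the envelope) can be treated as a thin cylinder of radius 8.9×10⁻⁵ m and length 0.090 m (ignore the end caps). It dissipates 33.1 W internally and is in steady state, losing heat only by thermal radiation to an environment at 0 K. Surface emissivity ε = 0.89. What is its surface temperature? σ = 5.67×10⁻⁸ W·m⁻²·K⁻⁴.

Steady state: internal power = radiated power, P = εσA T⁴.
Radiating area A = 2πrL = 5.033×10⁻⁵ m².
T⁴ = P/(εσA) = 33.1/(0.89·5.67×10⁻⁸·5.033×10⁻⁵) = 1.303×10¹³ K⁴.
T = (1.303×10¹³)^(1/4).

T ≈ 1900 K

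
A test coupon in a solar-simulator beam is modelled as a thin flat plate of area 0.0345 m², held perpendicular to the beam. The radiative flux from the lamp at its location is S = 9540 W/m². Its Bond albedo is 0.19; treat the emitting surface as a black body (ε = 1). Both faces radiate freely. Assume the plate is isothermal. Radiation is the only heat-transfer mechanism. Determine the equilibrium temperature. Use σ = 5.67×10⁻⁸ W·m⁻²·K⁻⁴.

T ≈ 511 K

At equilibrium, absorbed power = emitted power.
Absorbing cross-section = A = 0.03450 m²; emitting surface = 2A = 0.06900 m² (ratio 2).
(1−a)S·A_cross = εσ·A_surf·T⁴  ⇒  T⁴ = (1−a)S/(2σ).
T⁴ = 0.810·9540/(2·5.67×10⁻⁸) = 6.814×10¹⁰ K⁴.
T = (6.814×10¹⁰)^(1/4).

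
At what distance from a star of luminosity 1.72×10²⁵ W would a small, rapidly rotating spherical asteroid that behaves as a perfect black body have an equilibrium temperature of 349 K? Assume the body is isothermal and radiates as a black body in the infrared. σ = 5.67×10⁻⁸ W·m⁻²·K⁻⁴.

d ≈ 2.02×10¹⁰ m

For an isothermal black-emitting sphere, (1−a)S·πr² = σ·4πr²·T⁴ ⇒ S = 4σT⁴/(1−a).
S = 4·5.67×10⁻⁸·(349)⁴/1.00 = 3365 W/m².
Flux falls as S = L/(4πd²), so d = √(L/(4πS)) = √(1.72×10²⁵/(4π·3365)).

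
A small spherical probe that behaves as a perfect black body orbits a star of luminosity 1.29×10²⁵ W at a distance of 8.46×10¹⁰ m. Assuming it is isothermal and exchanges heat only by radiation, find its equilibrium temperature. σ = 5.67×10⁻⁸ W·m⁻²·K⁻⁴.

T ≈ 159 K

First find the stellar flux at distance d: S = L/(4πd²) = 1.29×10²⁵/(4π·(8.46×10¹⁰)²) = 143.4 W/m².
For an isothermal sphere, absorbed (1−a)S·πr² = emitted σ·4πr²·T⁴, so T⁴ = (1−a)S/(4σ).
T⁴ = 1.00·143.4/(4·5.67×10⁻⁸) = 6.324×10⁸ K⁴.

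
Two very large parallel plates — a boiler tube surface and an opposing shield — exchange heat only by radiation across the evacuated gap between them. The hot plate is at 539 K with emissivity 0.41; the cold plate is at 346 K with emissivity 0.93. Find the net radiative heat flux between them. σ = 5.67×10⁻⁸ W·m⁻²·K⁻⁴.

For two infinite grey parallel plates, q = σ(T₁⁴ − T₂⁴)/(1/ε₁ + 1/ε₂ − 1).
T₁⁴ − T₂⁴ = 8.440×10¹⁰ − 1.433×10¹⁰ = 7.007×10¹⁰ K⁴.
1/ε₁ + 1/ε₂ − 1 = 2.439 + 1.075 − 1 = 2.514.
q = 5.67×10⁻⁸ × 7.007×10¹⁰ / 2.514.

q ≈ 1580 W/m²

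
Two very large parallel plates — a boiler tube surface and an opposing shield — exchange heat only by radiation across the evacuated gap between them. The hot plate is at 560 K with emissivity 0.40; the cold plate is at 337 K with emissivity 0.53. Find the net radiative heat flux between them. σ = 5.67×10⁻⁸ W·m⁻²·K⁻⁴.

q ≈ 1430 W/m²

For two infinite grey parallel plates, q = σ(T₁⁴ − T₂⁴)/(1/ε₁ + 1/ε₂ − 1).
T₁⁴ − T₂⁴ = 9.834×10¹⁰ − 1.290×10¹⁰ = 8.545×10¹⁰ K⁴.
1/ε₁ + 1/ε₂ − 1 = 2.500 + 1.887 − 1 = 3.387.
q = 5.67×10⁻⁸ × 8.545×10¹⁰ / 3.387.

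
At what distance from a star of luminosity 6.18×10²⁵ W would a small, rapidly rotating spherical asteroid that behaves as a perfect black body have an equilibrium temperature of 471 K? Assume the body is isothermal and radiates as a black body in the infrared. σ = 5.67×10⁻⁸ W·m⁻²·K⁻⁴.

d ≈ 2.10×10¹⁰ m

For an isothermal black-emitting sphere, (1−a)S·πr² = σ·4πr²·T⁴ ⇒ S = 4σT⁴/(1−a).
S = 4·5.67×10⁻⁸·(471)⁴/1.00 = 11160 W/m².
Flux falls as S = L/(4πd²), so d = √(L/(4πS)) = √(6.18×10²⁵/(4π·11160)).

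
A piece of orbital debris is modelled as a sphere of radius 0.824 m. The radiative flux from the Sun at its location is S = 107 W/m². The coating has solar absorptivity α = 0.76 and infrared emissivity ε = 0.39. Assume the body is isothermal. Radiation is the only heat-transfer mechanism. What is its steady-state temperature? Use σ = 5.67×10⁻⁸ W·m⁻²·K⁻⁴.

T ≈ 174 K

At equilibrium, absorbed power = emitted power.
Absorbing cross-section = πr² = 2.133 m²; emitting surface = 4πr² = 8.532 m² (ratio 4).
αS·A_cross = εσ·A_surf·T⁴  ⇒  T⁴ = αS/(ε·4σ).
T⁴ = 0.760·107/(0.39·4·5.67×10⁻⁸) = 9.194×10⁸ K⁴.
T = (9.194×10⁸)^(1/4).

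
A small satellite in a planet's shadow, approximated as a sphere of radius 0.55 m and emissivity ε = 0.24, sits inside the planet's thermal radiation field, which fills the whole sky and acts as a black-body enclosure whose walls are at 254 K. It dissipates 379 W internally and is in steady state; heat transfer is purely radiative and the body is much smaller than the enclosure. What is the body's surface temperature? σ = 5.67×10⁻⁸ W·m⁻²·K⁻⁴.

T ≈ 327 K

For a small grey body in a large enclosure, net radiated power = εσA(T⁴ − T_w⁴).
Steady state: P = εσA(T⁴ − T_w⁴) with A = 4πr² = 3.801 m².
T⁴ = P/(εσA) + T_w⁴ = 379/(0.24·5.67×10⁻⁸·3.801) + (254)⁴
    = 7.327×10⁹ + 4.162×10⁹ = 1.149×10¹⁰ K⁴.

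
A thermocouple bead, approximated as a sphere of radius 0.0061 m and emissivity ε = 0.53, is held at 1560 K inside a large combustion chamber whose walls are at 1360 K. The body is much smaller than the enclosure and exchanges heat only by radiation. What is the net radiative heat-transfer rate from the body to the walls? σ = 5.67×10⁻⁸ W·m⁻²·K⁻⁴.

P_net ≈ 35.1 W

For a small grey body in a large enclosure: P_net = εσA(T_body⁴ − T_wall⁴).
A = 4πr² = 4.676×10⁻⁴ m²; T_body⁴ − T_wall⁴ = 5.922×10¹² − 3.421×10¹² = 2.501×10¹² K⁴.
|P_net| = 0.53·5.67×10⁻⁸·4.676×10⁻⁴·2.501×10¹².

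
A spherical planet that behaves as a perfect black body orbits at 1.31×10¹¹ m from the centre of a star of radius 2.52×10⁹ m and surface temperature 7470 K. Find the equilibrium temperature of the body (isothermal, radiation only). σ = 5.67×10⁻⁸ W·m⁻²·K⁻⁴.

The star's surface emits σT_*⁴; at distance d the flux is S = σT_*⁴(R_*/d)².
S = 5.67×10⁻⁸·(7470)⁴·(2.52×10⁹/1.31×10¹¹)² = 65330 W/m².
For an isothermal sphere T⁴ = (1−a)S/(4σ) = 2.881×10¹¹ K⁴.

T ≈ 733 K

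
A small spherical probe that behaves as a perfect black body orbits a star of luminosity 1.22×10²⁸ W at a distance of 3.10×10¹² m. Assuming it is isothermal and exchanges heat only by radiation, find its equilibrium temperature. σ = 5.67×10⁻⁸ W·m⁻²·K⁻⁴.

First find the stellar flux at distance d: S = L/(4πd²) = 1.22×10²⁸/(4π·(3.10×10¹²)²) = 101.0 W/m².
For an isothermal sphere, absorbed (1−a)S·πr² = emitted σ·4πr²·T⁴, so T⁴ = (1−a)S/(4σ).
T⁴ = 1.00·101.0/(4·5.67×10⁻⁸) = 4.454×10⁸ K⁴.

T ≈ 145 K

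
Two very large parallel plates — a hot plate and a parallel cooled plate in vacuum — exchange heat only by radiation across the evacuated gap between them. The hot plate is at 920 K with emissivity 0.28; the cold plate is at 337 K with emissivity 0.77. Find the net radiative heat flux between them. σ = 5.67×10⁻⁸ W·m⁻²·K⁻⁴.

q ≈ 10300 W/m²

For two infinite grey parallel plates, q = σ(T₁⁴ − T₂⁴)/(1/ε₁ + 1/ε₂ − 1).
T₁⁴ − T₂⁴ = 7.164×10¹¹ − 1.290×10¹⁰ = 7.035×10¹¹ K⁴.
1/ε₁ + 1/ε₂ − 1 = 3.571 + 1.299 − 1 = 3.870.
q = 5.67×10⁻⁸ × 7.035×10¹¹ / 3.870.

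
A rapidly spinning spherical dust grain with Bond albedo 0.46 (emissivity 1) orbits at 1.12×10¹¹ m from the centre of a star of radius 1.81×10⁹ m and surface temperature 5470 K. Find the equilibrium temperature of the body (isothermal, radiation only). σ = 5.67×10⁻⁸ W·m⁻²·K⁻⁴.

The star's surface emits σT_*⁴; at distance d the flux is S = σT_*⁴(R_*/d)².
S = 5.67×10⁻⁸·(5470)⁴·(1.81×10⁹/1.12×10¹¹)² = 13260 W/m².
For an isothermal sphere T⁴ = (1−a)S/(4σ) = 3.156×10¹⁰ K⁴.

T ≈ 422 K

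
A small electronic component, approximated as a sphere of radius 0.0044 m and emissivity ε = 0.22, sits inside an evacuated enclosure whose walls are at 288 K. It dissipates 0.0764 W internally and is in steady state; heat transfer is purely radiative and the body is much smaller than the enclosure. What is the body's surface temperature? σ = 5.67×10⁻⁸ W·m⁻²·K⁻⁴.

For a small grey body in a large enclosure, net radiated power = εσA(T⁴ − T_w⁴).
Steady state: P = εσA(T⁴ − T_w⁴) with A = 4πr² = 2.433×10⁻⁴ m².
T⁴ = P/(εσA) + T_w⁴ = 0.0764/(0.22·5.67×10⁻⁸·2.433×10⁻⁴) + (288)⁴
    = 2.518×10¹⁰ + 6.880×10⁹ = 3.205×10¹⁰ K⁴.

T ≈ 423 K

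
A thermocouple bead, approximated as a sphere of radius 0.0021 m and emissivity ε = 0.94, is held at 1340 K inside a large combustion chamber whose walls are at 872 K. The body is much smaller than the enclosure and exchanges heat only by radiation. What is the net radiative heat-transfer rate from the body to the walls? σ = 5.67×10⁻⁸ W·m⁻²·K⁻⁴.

P_net ≈ 7.82 W

For a small grey body in a large enclosure: P_net = εσA(T_body⁴ − T_wall⁴).
A = 4πr² = 5.542×10⁻⁵ m²; T_body⁴ − T_wall⁴ = 3.224×10¹² − 5.782×10¹¹ = 2.646×10¹² K⁴.
|P_net| = 0.94·5.67×10⁻⁸·5.542×10⁻⁵·2.646×10¹².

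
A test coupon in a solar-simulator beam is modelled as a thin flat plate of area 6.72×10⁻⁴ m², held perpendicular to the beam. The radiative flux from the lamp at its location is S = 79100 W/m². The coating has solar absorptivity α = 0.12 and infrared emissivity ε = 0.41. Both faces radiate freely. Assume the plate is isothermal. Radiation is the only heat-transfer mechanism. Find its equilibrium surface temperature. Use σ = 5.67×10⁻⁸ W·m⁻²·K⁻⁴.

At equilibrium, absorbed power = emitted power.
Absorbing cross-section = A = 6.720×10⁻⁴ m²; emitting surface = 2A = 0.001344 m² (ratio 2).
αS·A_cross = εσ·A_surf·T⁴  ⇒  T⁴ = αS/(ε·2σ).
T⁴ = 0.120·79100/(0.41·2·5.67×10⁻⁸) = 2.042×10¹¹ K⁴.
T = (2.042×10¹¹)^(1/4).

T ≈ 672 K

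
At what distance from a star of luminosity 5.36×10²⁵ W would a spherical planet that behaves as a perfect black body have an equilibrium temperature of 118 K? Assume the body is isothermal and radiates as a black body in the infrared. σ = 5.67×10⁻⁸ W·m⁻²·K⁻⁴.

For an isothermal black-emitting sphere, (1−a)S·πr² = σ·4πr²·T⁴ ⇒ S = 4σT⁴/(1−a).
S = 4·5.67×10⁻⁸·(118)⁴/1.00 = 43.97 W/m².
Flux falls as S = L/(4πd²), so d = √(L/(4πS)) = √(5.36×10²⁵/(4π·43.97)).

d ≈ 3.11×10¹¹ m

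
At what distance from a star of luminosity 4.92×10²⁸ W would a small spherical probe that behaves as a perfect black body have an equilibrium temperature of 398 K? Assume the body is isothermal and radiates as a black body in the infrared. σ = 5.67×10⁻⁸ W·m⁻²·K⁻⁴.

d ≈ 8.29×10¹¹ m

For an isothermal black-emitting sphere, (1−a)S·πr² = σ·4πr²·T⁴ ⇒ S = 4σT⁴/(1−a).
S = 4·5.67×10⁻⁸·(398)⁴/1.00 = 5691 W/m².
Flux falls as S = L/(4πd²), so d = √(L/(4πS)) = √(4.92×10²⁸/(4π·5691)).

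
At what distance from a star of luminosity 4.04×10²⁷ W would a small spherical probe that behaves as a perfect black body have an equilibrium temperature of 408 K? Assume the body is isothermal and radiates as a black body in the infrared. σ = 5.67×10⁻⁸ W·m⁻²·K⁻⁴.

For an isothermal black-emitting sphere, (1−a)S·πr² = σ·4πr²·T⁴ ⇒ S = 4σT⁴/(1−a).
S = 4·5.67×10⁻⁸·(408)⁴/1.00 = 6285 W/m².
Flux falls as S = L/(4πd²), so d = √(L/(4πS)) = √(4.04×10²⁷/(4π·6285)).

d ≈ 2.26×10¹¹ m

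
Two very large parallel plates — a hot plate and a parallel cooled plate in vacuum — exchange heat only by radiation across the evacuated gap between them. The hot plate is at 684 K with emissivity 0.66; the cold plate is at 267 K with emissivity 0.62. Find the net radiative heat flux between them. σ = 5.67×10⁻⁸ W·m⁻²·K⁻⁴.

For two infinite grey parallel plates, q = σ(T₁⁴ − T₂⁴)/(1/ε₁ + 1/ε₂ − 1).
T₁⁴ − T₂⁴ = 2.189×10¹¹ − 5.082×10⁹ = 2.138×10¹¹ K⁴.
1/ε₁ + 1/ε₂ − 1 = 1.515 + 1.613 − 1 = 2.128.
q = 5.67×10⁻⁸ × 2.138×10¹¹ / 2.128.

q ≈ 5700 W/m²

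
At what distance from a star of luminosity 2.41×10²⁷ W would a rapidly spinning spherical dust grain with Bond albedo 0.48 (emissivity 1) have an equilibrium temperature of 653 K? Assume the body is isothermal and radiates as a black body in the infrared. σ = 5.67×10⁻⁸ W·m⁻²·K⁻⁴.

d ≈ 4.92×10¹⁰ m

For an isothermal black-emitting sphere, (1−a)S·πr² = σ·4πr²·T⁴ ⇒ S = 4σT⁴/(1−a).
S = 4·5.67×10⁻⁸·(653)⁴/0.520 = 79300 W/m².
Flux falls as S = L/(4πd²), so d = √(L/(4πS)) = √(2.41×10²⁷/(4π·79300)).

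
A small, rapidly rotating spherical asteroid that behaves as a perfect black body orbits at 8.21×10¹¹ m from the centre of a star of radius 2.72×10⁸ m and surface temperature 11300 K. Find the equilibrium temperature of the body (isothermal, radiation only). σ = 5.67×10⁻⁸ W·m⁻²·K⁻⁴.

The star's surface emits σT_*⁴; at distance d the flux is S = σT_*⁴(R_*/d)².
S = 5.67×10⁻⁸·(11300)⁴·(2.72×10⁸/8.21×10¹¹)² = 101.5 W/m².
For an isothermal sphere T⁴ = (1−a)S/(4σ) = 4.474×10⁸ K⁴.

T ≈ 145 K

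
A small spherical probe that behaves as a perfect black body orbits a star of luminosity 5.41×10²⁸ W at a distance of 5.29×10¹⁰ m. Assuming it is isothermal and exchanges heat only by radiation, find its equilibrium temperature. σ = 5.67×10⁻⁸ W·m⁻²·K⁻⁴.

First find the stellar flux at distance d: S = L/(4πd²) = 5.41×10²⁸/(4π·(5.29×10¹⁰)²) = 1.538×10⁶ W/m².
For an isothermal sphere, absorbed (1−a)S·πr² = emitted σ·4πr²·T⁴, so T⁴ = (1−a)S/(4σ).
T⁴ = 1.00·1.538×10⁶/(4·5.67×10⁻⁸) = 6.783×10¹² K⁴.

T ≈ 1610 K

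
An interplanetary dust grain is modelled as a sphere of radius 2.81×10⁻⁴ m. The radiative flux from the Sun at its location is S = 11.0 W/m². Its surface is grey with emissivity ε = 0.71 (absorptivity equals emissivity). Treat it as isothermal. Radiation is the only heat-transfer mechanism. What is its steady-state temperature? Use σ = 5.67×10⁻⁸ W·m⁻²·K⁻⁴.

T ≈ 83.5 K

At equilibrium, absorbed power = emitted power.
Absorbing cross-section = πr² = 2.481×10⁻⁷ m²; emitting surface = 4πr² = 9.923×10⁻⁷ m² (ratio 4).
εS·A_cross = εσ·A_surf·T⁴  ⇒  T⁴ = S/(4σ)   (ε cancels).
T⁴ = 11.0/(4·5.67×10⁻⁸) = 4.850×10⁷ K⁴.
T = (4.850×10⁷)^(1/4).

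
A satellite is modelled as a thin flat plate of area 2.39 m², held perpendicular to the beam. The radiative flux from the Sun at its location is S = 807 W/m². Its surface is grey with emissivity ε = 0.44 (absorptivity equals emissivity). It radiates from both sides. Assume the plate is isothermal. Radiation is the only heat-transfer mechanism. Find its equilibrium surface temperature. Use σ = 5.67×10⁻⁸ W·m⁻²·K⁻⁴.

At equilibrium, absorbed power = emitted power.
Absorbing cross-section = A = 2.390 m²; emitting surface = 2A = 4.780 m² (ratio 2).
εS·A_cross = εσ·A_surf·T⁴  ⇒  T⁴ = S/(2σ)   (ε cancels).
T⁴ = 807/(2·5.67×10⁻⁸) = 7.116×10⁹ K⁴.
T = (7.116×10⁹)^(1/4).

T ≈ 290 K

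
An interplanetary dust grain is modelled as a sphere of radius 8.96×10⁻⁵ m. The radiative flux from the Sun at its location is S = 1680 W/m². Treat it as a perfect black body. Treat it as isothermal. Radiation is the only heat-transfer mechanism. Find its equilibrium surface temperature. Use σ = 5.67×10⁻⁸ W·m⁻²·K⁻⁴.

T ≈ 293 K

At equilibrium, absorbed power = emitted power.
Absorbing cross-section = πr² = 2.522×10⁻⁸ m²; emitting surface = 4πr² = 1.009×10⁻⁷ m² (ratio 4).
S·A_cross = εσ·A_surf·T⁴  ⇒  T⁴ = S/(4σ).
T⁴ = 1.00·1680/(4·5.67×10⁻⁸) = 7.407×10⁹ K⁴.
T = (7.407×10⁹)^(1/4).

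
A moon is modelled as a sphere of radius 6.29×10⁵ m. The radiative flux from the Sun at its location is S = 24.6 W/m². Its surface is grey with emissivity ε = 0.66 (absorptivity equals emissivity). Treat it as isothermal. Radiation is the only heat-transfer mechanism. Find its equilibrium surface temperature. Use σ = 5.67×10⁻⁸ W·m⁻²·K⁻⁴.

At equilibrium, absorbed power = emitted power.
Absorbing cross-section = πr² = 1.243×10¹² m²; emitting surface = 4πr² = 4.972×10¹² m² (ratio 4).
εS·A_cross = εσ·A_surf·T⁴  ⇒  T⁴ = S/(4σ)   (ε cancels).
T⁴ = 24.6/(4·5.67×10⁻⁸) = 1.085×10⁸ K⁴.
T = (1.085×10⁸)^(1/4).

T ≈ 102 K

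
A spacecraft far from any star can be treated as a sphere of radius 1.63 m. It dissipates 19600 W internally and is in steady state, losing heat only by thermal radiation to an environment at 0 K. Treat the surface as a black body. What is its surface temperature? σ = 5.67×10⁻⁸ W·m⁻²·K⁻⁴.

Steady state: internal power = radiated power, P = εσA T⁴.
Radiating area A = 4πr² = 33.39 m².
T⁴ = P/(εσA) = 19600/(1.0·5.67×10⁻⁸·33.39) = 1.035×10¹⁰ K⁴.
T = (1.035×10¹⁰)^(1/4).

T ≈ 319 K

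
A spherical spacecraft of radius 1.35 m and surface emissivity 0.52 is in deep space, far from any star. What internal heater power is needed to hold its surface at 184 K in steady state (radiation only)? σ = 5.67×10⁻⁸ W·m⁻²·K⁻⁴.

P ≈ 774 W

P = εσ·4πr²·T⁴.
4πr² = 22.90 m²; T⁴ = 1.146×10⁹ K⁴.
P = 0.52·5.67×10⁻⁸·22.90·1.146×10⁹.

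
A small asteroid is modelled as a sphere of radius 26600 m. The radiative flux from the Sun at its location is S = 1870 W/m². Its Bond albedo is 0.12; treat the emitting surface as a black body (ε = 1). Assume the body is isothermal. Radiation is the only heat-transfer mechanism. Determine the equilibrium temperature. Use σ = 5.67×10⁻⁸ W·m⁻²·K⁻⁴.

At equilibrium, absorbed power = emitted power.
Absorbing cross-section = πr² = 2.223×10⁹ m²; emitting surface = 4πr² = 8.891×10⁹ m² (ratio 4).
(1−a)S·A_cross = εσ·A_surf·T⁴  ⇒  T⁴ = (1−a)S/(4σ).
T⁴ = 0.880·1870/(4·5.67×10⁻⁸) = 7.256×10⁹ K⁴.
T = (7.256×10⁹)^(1/4).

T ≈ 292 K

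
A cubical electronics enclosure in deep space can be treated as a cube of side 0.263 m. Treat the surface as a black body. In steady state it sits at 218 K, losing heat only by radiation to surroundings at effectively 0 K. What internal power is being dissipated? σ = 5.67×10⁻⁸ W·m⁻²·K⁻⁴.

P ≈ 53.1 W

Steady state: P = εσA T⁴.
A = 6L² = 0.4150 m²; T⁴ = (218)⁴ = 2.259×10⁹ K⁴.
P = 1.0 × 5.67×10⁻⁸ × 0.4150 × 2.259×10⁹.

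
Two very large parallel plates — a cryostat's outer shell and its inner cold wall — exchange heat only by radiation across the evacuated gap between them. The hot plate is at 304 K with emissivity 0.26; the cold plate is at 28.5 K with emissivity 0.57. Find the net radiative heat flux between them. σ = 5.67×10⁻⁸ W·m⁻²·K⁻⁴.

q ≈ 105 W/m²

For two infinite grey parallel plates, q = σ(T₁⁴ − T₂⁴)/(1/ε₁ + 1/ε₂ − 1).
T₁⁴ − T₂⁴ = 8.541×10⁹ − 6.598×10⁵ = 8.540×10⁹ K⁴.
1/ε₁ + 1/ε₂ − 1 = 3.846 + 1.754 − 1 = 4.601.
q = 5.67×10⁻⁸ × 8.540×10⁹ / 4.601.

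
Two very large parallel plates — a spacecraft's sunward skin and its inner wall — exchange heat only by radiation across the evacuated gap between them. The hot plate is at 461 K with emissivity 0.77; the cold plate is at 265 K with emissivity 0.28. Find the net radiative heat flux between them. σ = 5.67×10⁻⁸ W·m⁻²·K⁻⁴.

q ≈ 589 W/m²

For two infinite grey parallel plates, q = σ(T₁⁴ − T₂⁴)/(1/ε₁ + 1/ε₂ − 1).
T₁⁴ − T₂⁴ = 4.517×10¹⁰ − 4.932×10⁹ = 4.023×10¹⁰ K⁴.
1/ε₁ + 1/ε₂ − 1 = 1.299 + 3.571 − 1 = 3.870.
q = 5.67×10⁻⁸ × 4.023×10¹⁰ / 3.870.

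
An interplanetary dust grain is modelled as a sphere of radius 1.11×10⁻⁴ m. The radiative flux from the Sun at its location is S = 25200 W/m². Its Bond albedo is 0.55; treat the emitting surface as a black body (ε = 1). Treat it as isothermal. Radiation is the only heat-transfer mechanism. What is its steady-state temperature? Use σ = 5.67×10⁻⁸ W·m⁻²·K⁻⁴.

T ≈ 473 K

At equilibrium, absorbed power = emitted power.
Absorbing cross-section = πr² = 3.871×10⁻⁸ m²; emitting surface = 4πr² = 1.548×10⁻⁷ m² (ratio 4).
(1−a)S·A_cross = εσ·A_surf·T⁴  ⇒  T⁴ = (1−a)S/(4σ).
T⁴ = 0.450·25200/(4·5.67×10⁻⁸) = 5.000×10¹⁰ K⁴.
T = (5.000×10¹⁰)^(1/4).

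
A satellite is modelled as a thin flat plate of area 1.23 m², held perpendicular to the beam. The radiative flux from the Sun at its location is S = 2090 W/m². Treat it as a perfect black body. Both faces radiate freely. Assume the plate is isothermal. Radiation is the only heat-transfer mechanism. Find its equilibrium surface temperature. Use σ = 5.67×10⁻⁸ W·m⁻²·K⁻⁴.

T ≈ 368 K

At equilibrium, absorbed power = emitted power.
Absorbing cross-section = A = 1.230 m²; emitting surface = 2A = 2.460 m² (ratio 2).
S·A_cross = εσ·A_surf·T⁴  ⇒  T⁴ = S/(2σ).
T⁴ = 1.00·2090/(2·5.67×10⁻⁸) = 1.843×10¹⁰ K⁴.
T = (1.843×10¹⁰)^(1/4).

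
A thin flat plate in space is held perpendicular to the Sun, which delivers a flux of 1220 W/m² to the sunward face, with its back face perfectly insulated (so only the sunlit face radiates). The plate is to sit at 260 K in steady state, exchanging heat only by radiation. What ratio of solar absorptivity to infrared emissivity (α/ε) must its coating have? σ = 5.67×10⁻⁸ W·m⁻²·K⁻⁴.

Balance: αS·A = εσ·1A·T⁴ ⇒ α/ε = σT⁴/S.
α/ε = 5.67×10⁻⁸·(260)⁴/1220 = 5.67×10⁻⁸·4.570×10⁹/1220.

α/ε ≈ 0.212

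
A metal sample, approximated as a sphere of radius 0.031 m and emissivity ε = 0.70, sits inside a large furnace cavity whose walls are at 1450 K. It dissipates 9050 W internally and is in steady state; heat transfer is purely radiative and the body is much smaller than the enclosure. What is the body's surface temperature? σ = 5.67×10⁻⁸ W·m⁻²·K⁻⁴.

T ≈ 2200 K

For a small grey body in a large enclosure, net radiated power = εσA(T⁴ − T_w⁴).
Steady state: P = εσA(T⁴ − T_w⁴) with A = 4πr² = 0.01208 m².
T⁴ = P/(εσA) + T_w⁴ = 9050/(0.70·5.67×10⁻⁸·0.01208) + (1450)⁴
    = 1.888×10¹³ + 4.421×10¹² = 2.330×10¹³ K⁴.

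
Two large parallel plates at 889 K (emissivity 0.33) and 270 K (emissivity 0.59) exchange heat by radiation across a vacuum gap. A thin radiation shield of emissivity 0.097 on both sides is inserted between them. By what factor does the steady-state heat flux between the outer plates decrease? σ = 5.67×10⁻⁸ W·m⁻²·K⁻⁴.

Without shield: q₀ = σΔ(T⁴)/(1/ε₁+1/ε₂−1) with denominator 3.725.
With shield the two gaps are in series; the resistances add: (1/ε₁+1/ε_s−1)+(1/ε_s+1/ε₂−1) = 12.34+11.00 = 23.34.
Heat-flux ratio q₀/q = 23.34/3.725.

factor ≈ 6.27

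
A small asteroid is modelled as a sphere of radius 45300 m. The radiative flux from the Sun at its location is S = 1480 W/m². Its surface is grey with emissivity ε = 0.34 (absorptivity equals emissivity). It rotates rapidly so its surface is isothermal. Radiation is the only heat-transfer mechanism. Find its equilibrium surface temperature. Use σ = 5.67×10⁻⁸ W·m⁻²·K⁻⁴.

At equilibrium, absorbed power = emitted power.
Absorbing cross-section = πr² = 6.447×10⁹ m²; emitting surface = 4πr² = 2.579×10¹⁰ m² (ratio 4).
εS·A_cross = εσ·A_surf·T⁴  ⇒  T⁴ = S/(4σ)   (ε cancels).
T⁴ = 1480/(4·5.67×10⁻⁸) = 6.526×10⁹ K⁴.
T = (6.526×10⁹)^(1/4).

T ≈ 284 K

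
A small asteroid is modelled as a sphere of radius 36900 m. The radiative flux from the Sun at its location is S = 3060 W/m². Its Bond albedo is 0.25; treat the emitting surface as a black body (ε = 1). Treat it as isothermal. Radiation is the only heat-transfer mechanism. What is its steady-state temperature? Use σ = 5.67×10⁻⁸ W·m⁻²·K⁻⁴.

At equilibrium, absorbed power = emitted power.
Absorbing cross-section = πr² = 4.278×10⁹ m²; emitting surface = 4πr² = 1.711×10¹⁰ m² (ratio 4).
(1−a)S·A_cross = εσ·A_surf·T⁴  ⇒  T⁴ = (1−a)S/(4σ).
T⁴ = 0.750·3060/(4·5.67×10⁻⁸) = 1.012×10¹⁰ K⁴.
T = (1.012×10¹⁰)^(1/4).

T ≈ 317 K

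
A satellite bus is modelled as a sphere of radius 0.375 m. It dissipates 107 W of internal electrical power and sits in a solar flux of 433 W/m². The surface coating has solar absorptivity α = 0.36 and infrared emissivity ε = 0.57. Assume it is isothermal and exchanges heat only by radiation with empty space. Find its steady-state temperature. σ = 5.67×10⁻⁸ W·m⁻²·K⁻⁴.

At steady state, absorbed solar power + internal power = radiated power.
Absorbed: α·S·A_cross = 0.36·433·0.4418 = 68.87 W (cross-section πr²).
Total input = 68.87 + 107 = 175.9 W.
Radiated: εσ·A_surf·T⁴ with A_surf = 4πr² = 1.767 m².
T⁴ = 175.9/(0.57·5.67×10⁻⁸·1.767) = 3.079×10⁹ K⁴.

T ≈ 236 K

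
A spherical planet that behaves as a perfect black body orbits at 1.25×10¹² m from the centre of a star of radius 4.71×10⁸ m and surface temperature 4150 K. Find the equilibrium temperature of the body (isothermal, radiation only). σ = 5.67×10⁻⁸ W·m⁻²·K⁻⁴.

T ≈ 57.0 K

The star's surface emits σT_*⁴; at distance d the flux is S = σT_*⁴(R_*/d)².
S = 5.67×10⁻⁸·(4150)⁴·(4.71×10⁸/1.25×10¹²)² = 2.388 W/m².
For an isothermal sphere T⁴ = (1−a)S/(4σ) = 1.053×10⁷ K⁴.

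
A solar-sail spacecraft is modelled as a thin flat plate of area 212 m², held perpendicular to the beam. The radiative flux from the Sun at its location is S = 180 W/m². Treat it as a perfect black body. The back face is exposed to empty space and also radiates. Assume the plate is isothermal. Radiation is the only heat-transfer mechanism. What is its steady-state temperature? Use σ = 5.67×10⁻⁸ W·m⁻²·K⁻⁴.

At equilibrium, absorbed power = emitted power.
Absorbing cross-section = A = 212.0 m²; emitting surface = 2A = 424.0 m² (ratio 2).
S·A_cross = εσ·A_surf·T⁴  ⇒  T⁴ = S/(2σ).
T⁴ = 1.00·180/(2·5.67×10⁻⁸) = 1.587×10⁹ K⁴.
T = (1.587×10⁹)^(1/4).

T ≈ 200 K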